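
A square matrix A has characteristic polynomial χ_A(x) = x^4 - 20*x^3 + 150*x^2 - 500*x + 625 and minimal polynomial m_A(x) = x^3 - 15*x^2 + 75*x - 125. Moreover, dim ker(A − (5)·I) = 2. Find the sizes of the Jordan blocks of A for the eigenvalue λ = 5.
Block sizes for λ = 5: [3, 1]

Step 1 — from the characteristic polynomial, algebraic multiplicity of λ = 5 is 4. From dim ker(A − (5)·I) = 2, there are exactly 2 Jordan blocks for λ = 5.
Step 2 — from the minimal polynomial, the factor (x − 5)^3 tells us the largest block for λ = 5 has size 3.
Step 3 — with total size 4, 2 blocks, and largest block 3, the block sizes (in nonincreasing order) are [3, 1].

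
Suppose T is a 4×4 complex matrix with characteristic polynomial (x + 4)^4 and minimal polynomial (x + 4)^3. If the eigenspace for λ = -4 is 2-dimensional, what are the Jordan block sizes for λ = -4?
Block sizes for λ = -4: [3, 1]

Step 1 — from the characteristic polynomial, algebraic multiplicity of λ = -4 is 4. From dim ker(T − (-4)·I) = 2, there are exactly 2 Jordan blocks for λ = -4.
Step 2 — from the minimal polynomial, the factor (x + 4)^3 tells us the largest block for λ = -4 has size 3.
Step 3 — with total size 4, 2 blocks, and largest block 3, the block sizes (in nonincreasing order) are [3, 1].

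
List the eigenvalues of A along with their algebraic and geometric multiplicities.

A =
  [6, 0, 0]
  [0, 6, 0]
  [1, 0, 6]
λ = 6: alg = 3, geom = 2

Step 1 — factor the characteristic polynomial to read off the algebraic multiplicities:
  χ_A(x) = (x - 6)^3

Step 2 — compute geometric multiplicities via the rank-nullity identity g(λ) = n − rank(A − λI):
  rank(A − (6)·I) = 1, so dim ker(A − (6)·I) = n − 1 = 2

Summary:
  λ = 6: algebraic multiplicity = 3, geometric multiplicity = 2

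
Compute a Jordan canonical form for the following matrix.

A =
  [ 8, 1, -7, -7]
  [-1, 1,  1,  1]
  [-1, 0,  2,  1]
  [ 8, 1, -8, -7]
J_3(1) ⊕ J_1(1)

The characteristic polynomial is
  det(x·I − A) = x^4 - 4*x^3 + 6*x^2 - 4*x + 1 = (x - 1)^4

Eigenvalues and multiplicities (the geometric multiplicity of λ is n − rank(A − λI), which equals the number of Jordan blocks for λ):
  λ = 1: algebraic multiplicity = 4, geometric multiplicity = 2

Determining the block sizes for each eigenvalue:
  λ = 1: with am = 4 and gm = 2, the partition is not yet determined (e.g. several partitions of 4 into 2 parts exist). Let N = A − (1)·I. Computing rank(N^1) = 2, rank(N^2) = 1, rank(N^3) = 0; the number of blocks of size ≥ j is rank(N^{j−1}) − rank(N^j), giving [2, 1, 1]. So we have 1 block(s) of size 3, 1 block(s) of size 1 → block sizes [3, 1]

Assembling the blocks gives a Jordan form
J =
  [1, 1, 0, 0]
  [0, 1, 1, 0]
  [0, 0, 1, 0]
  [0, 0, 0, 1]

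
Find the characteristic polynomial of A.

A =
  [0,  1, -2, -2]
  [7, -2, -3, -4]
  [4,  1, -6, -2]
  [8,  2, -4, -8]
x^4 + 16*x^3 + 96*x^2 + 256*x + 256

Expanding det(x·I − A) (e.g. by cofactor expansion or by noting that A is similar to its Jordan form J, which has the same characteristic polynomial as A) gives
  χ_A(x) = x^4 + 16*x^3 + 96*x^2 + 256*x + 256
which factors as (x + 4)^4. The eigenvalues (with algebraic multiplicities) are λ = -4 with multiplicity 4.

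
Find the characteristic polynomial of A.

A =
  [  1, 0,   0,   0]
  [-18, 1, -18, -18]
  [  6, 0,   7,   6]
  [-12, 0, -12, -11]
x^4 + 2*x^3 - 12*x^2 + 14*x - 5

Expanding det(x·I − A) (e.g. by cofactor expansion or by noting that A is similar to its Jordan form J, which has the same characteristic polynomial as A) gives
  χ_A(x) = x^4 + 2*x^3 - 12*x^2 + 14*x - 5
which factors as (x - 1)^3*(x + 5). The eigenvalues (with algebraic multiplicities) are λ = -5 with multiplicity 1, λ = 1 with multiplicity 3.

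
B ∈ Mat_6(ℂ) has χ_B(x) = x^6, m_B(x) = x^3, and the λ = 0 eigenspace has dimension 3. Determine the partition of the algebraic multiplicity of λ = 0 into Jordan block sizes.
Block sizes for λ = 0: [3, 2, 1]

Step 1 — from the characteristic polynomial, algebraic multiplicity of λ = 0 is 6. From dim ker(B − (0)·I) = 3, there are exactly 3 Jordan blocks for λ = 0.
Step 2 — from the minimal polynomial, the factor (x − 0)^3 tells us the largest block for λ = 0 has size 3.
Step 3 — with total size 6, 3 blocks, and largest block 3, the block sizes (in nonincreasing order) are [3, 2, 1].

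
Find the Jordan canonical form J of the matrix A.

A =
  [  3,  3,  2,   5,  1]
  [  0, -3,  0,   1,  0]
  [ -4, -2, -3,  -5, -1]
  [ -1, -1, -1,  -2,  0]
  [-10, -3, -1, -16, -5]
J_3(-2) ⊕ J_2(-2)

The characteristic polynomial is
  det(x·I − A) = x^5 + 10*x^4 + 40*x^3 + 80*x^2 + 80*x + 32 = (x + 2)^5

Eigenvalues and multiplicities (the geometric multiplicity of λ is n − rank(A − λI), which equals the number of Jordan blocks for λ):
  λ = -2: algebraic multiplicity = 5, geometric multiplicity = 2

Determining the block sizes for each eigenvalue:
  λ = -2: with am = 5 and gm = 2, the partition is not yet determined (e.g. several partitions of 5 into 2 parts exist). Let N = A − (-2)·I. Computing rank(N^1) = 3, rank(N^2) = 1, rank(N^3) = 0; the number of blocks of size ≥ j is rank(N^{j−1}) − rank(N^j), giving [2, 2, 1]. So we have 1 block(s) of size 3, 1 block(s) of size 2 → block sizes [3, 2]

Assembling the blocks gives a Jordan form
J =
  [-2,  1,  0,  0,  0]
  [ 0, -2,  1,  0,  0]
  [ 0,  0, -2,  0,  0]
  [ 0,  0,  0, -2,  1]
  [ 0,  0,  0,  0, -2]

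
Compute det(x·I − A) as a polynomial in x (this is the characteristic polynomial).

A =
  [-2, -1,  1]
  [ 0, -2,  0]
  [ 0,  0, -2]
x^3 + 6*x^2 + 12*x + 8

Expanding det(x·I − A) (e.g. by cofactor expansion or by noting that A is similar to its Jordan form J, which has the same characteristic polynomial as A) gives
  χ_A(x) = x^3 + 6*x^2 + 12*x + 8
which factors as (x + 2)^3. The eigenvalues (with algebraic multiplicities) are λ = -2 with multiplicity 3.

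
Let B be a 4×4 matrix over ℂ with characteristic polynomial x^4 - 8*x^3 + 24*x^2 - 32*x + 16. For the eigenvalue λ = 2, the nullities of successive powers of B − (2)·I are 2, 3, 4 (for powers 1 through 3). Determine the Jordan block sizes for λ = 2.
Block sizes for λ = 2: [3, 1]

From the dimensions of kernels of powers, the number of Jordan blocks of size at least j is d_j − d_{j−1} where d_j = dim ker(N^j) (with d_0 = 0). Computing the differences gives [2, 1, 1].
The number of blocks of size exactly k is (#blocks of size ≥ k) − (#blocks of size ≥ k + 1), so the partition is: 1 block(s) of size 1, 1 block(s) of size 3.
In nonincreasing order the block sizes are [3, 1].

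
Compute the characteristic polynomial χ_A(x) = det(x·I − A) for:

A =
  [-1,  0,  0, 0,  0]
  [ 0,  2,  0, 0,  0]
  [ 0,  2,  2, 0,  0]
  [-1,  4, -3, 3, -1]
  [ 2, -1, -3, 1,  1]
x^5 - 7*x^4 + 16*x^3 - 8*x^2 - 16*x + 16

Expanding det(x·I − A) (e.g. by cofactor expansion or by noting that A is similar to its Jordan form J, which has the same characteristic polynomial as A) gives
  χ_A(x) = x^5 - 7*x^4 + 16*x^3 - 8*x^2 - 16*x + 16
which factors as (x - 2)^4*(x + 1). The eigenvalues (with algebraic multiplicities) are λ = -1 with multiplicity 1, λ = 2 with multiplicity 4.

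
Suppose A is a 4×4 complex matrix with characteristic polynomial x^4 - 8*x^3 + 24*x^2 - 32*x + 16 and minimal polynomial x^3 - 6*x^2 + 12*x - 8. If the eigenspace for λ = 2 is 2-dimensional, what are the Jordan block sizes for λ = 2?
Block sizes for λ = 2: [3, 1]

Step 1 — from the characteristic polynomial, algebraic multiplicity of λ = 2 is 4. From dim ker(A − (2)·I) = 2, there are exactly 2 Jordan blocks for λ = 2.
Step 2 — from the minimal polynomial, the factor (x − 2)^3 tells us the largest block for λ = 2 has size 3.
Step 3 — with total size 4, 2 blocks, and largest block 3, the block sizes (in nonincreasing order) are [3, 1].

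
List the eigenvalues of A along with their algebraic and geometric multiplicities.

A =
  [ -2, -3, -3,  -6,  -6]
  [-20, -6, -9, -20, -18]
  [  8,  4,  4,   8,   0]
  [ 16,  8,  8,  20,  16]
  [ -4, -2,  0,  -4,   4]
λ = 4: alg = 5, geom = 3

Step 1 — factor the characteristic polynomial to read off the algebraic multiplicities:
  χ_A(x) = (x - 4)^5

Step 2 — compute geometric multiplicities via the rank-nullity identity g(λ) = n − rank(A − λI):
  rank(A − (4)·I) = 2, so dim ker(A − (4)·I) = n − 2 = 3

Summary:
  λ = 4: algebraic multiplicity = 5, geometric multiplicity = 3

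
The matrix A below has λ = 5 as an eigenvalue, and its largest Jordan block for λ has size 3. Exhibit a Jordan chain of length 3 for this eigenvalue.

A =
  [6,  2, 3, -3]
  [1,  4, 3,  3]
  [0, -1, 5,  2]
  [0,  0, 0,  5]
A Jordan chain for λ = 5 of length 3:
v_1 = (3, 0, -1, 0)ᵀ
v_2 = (1, 1, 0, 0)ᵀ
v_3 = (1, 0, 0, 0)ᵀ

Let N = A − (5)·I. We want v_3 with N^3 v_3 = 0 but N^2 v_3 ≠ 0; then v_{j-1} := N · v_j for j = 3, …, 2.

Pick v_3 = (1, 0, 0, 0)ᵀ.
Then v_2 = N · v_3 = (1, 1, 0, 0)ᵀ.
Then v_1 = N · v_2 = (3, 0, -1, 0)ᵀ.

Sanity check: (A − (5)·I) v_1 = (0, 0, 0, 0)ᵀ = 0. ✓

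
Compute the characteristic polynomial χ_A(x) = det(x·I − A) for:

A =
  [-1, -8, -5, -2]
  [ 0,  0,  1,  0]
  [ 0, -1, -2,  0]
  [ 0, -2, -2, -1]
x^4 + 4*x^3 + 6*x^2 + 4*x + 1

Expanding det(x·I − A) (e.g. by cofactor expansion or by noting that A is similar to its Jordan form J, which has the same characteristic polynomial as A) gives
  χ_A(x) = x^4 + 4*x^3 + 6*x^2 + 4*x + 1
which factors as (x + 1)^4. The eigenvalues (with algebraic multiplicities) are λ = -1 with multiplicity 4.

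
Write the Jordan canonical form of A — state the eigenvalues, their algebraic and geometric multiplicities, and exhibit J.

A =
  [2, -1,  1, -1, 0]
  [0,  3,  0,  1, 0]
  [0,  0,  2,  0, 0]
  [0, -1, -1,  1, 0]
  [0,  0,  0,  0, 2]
J_3(2) ⊕ J_1(2) ⊕ J_1(2)

The characteristic polynomial is
  det(x·I − A) = x^5 - 10*x^4 + 40*x^3 - 80*x^2 + 80*x - 32 = (x - 2)^5

Eigenvalues and multiplicities (the geometric multiplicity of λ is n − rank(A − λI), which equals the number of Jordan blocks for λ):
  λ = 2: algebraic multiplicity = 5, geometric multiplicity = 3

Determining the block sizes for each eigenvalue:
  λ = 2: with am = 5 and gm = 3, the partition is not yet determined (e.g. several partitions of 5 into 3 parts exist). Let N = A − (2)·I. Computing rank(N^1) = 2, rank(N^2) = 1, rank(N^3) = 0; the number of blocks of size ≥ j is rank(N^{j−1}) − rank(N^j), giving [3, 1, 1]. So we have 1 block(s) of size 3, 2 block(s) of size 1 → block sizes [3, 1, 1]

Assembling the blocks gives a Jordan form
J =
  [2, 1, 0, 0, 0]
  [0, 2, 1, 0, 0]
  [0, 0, 2, 0, 0]
  [0, 0, 0, 2, 0]
  [0, 0, 0, 0, 2]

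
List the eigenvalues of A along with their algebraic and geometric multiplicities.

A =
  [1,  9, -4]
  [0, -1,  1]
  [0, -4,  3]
λ = 1: alg = 3, geom = 1

Step 1 — factor the characteristic polynomial to read off the algebraic multiplicities:
  χ_A(x) = (x - 1)^3

Step 2 — compute geometric multiplicities via the rank-nullity identity g(λ) = n − rank(A − λI):
  rank(A − (1)·I) = 2, so dim ker(A − (1)·I) = n − 2 = 1

Summary:
  λ = 1: algebraic multiplicity = 3, geometric multiplicity = 1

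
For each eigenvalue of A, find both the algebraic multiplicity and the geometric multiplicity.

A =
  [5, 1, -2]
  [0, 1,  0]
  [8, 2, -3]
λ = 1: alg = 3, geom = 2

Step 1 — factor the characteristic polynomial to read off the algebraic multiplicities:
  χ_A(x) = (x - 1)^3

Step 2 — compute geometric multiplicities via the rank-nullity identity g(λ) = n − rank(A − λI):
  rank(A − (1)·I) = 1, so dim ker(A − (1)·I) = n − 1 = 2

Summary:
  λ = 1: algebraic multiplicity = 3, geometric multiplicity = 2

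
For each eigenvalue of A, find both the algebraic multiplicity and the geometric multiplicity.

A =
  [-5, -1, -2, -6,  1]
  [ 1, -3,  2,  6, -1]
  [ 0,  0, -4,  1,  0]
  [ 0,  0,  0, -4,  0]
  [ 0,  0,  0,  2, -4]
λ = -4: alg = 5, geom = 3

Step 1 — factor the characteristic polynomial to read off the algebraic multiplicities:
  χ_A(x) = (x + 4)^5

Step 2 — compute geometric multiplicities via the rank-nullity identity g(λ) = n − rank(A − λI):
  rank(A − (-4)·I) = 2, so dim ker(A − (-4)·I) = n − 2 = 3

Summary:
  λ = -4: algebraic multiplicity = 5, geometric multiplicity = 3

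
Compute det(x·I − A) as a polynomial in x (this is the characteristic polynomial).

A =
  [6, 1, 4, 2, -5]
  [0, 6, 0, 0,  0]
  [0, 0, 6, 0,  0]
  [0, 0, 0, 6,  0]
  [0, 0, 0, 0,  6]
x^5 - 30*x^4 + 360*x^3 - 2160*x^2 + 6480*x - 7776

Expanding det(x·I − A) (e.g. by cofactor expansion or by noting that A is similar to its Jordan form J, which has the same characteristic polynomial as A) gives
  χ_A(x) = x^5 - 30*x^4 + 360*x^3 - 2160*x^2 + 6480*x - 7776
which factors as (x - 6)^5. The eigenvalues (with algebraic multiplicities) are λ = 6 with multiplicity 5.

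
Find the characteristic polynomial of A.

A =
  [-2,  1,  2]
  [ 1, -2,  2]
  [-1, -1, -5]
x^3 + 9*x^2 + 27*x + 27

Expanding det(x·I − A) (e.g. by cofactor expansion or by noting that A is similar to its Jordan form J, which has the same characteristic polynomial as A) gives
  χ_A(x) = x^3 + 9*x^2 + 27*x + 27
which factors as (x + 3)^3. The eigenvalues (with algebraic multiplicities) are λ = -3 with multiplicity 3.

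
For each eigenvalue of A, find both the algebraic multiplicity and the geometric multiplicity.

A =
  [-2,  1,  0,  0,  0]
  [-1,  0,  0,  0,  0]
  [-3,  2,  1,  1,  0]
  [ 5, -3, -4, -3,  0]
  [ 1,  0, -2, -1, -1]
λ = -1: alg = 5, geom = 3

Step 1 — factor the characteristic polynomial to read off the algebraic multiplicities:
  χ_A(x) = (x + 1)^5

Step 2 — compute geometric multiplicities via the rank-nullity identity g(λ) = n − rank(A − λI):
  rank(A − (-1)·I) = 2, so dim ker(A − (-1)·I) = n − 2 = 3

Summary:
  λ = -1: algebraic multiplicity = 5, geometric multiplicity = 3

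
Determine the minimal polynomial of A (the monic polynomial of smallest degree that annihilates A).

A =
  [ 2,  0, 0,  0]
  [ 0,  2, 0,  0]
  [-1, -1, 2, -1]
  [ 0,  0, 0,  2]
x^2 - 4*x + 4

The characteristic polynomial is χ_A(x) = (x - 2)^4, so the eigenvalues are known. The minimal polynomial is
  m_A(x) = Π_λ (x − λ)^{k_λ}
where k_λ is the size of the *largest* Jordan block for λ (equivalently, the smallest k with (A − λI)^k v = 0 for every generalised eigenvector v of λ).

  λ = 2: largest Jordan block has size 2, contributing (x − 2)^2

So m_A(x) = (x - 2)^2 = x^2 - 4*x + 4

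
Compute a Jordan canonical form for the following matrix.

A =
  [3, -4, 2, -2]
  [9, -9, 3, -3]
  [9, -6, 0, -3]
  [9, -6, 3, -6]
J_2(-3) ⊕ J_1(-3) ⊕ J_1(-3)

The characteristic polynomial is
  det(x·I − A) = x^4 + 12*x^3 + 54*x^2 + 108*x + 81 = (x + 3)^4

Eigenvalues and multiplicities (the geometric multiplicity of λ is n − rank(A − λI), which equals the number of Jordan blocks for λ):
  λ = -3: algebraic multiplicity = 4, geometric multiplicity = 3

Determining the block sizes for each eigenvalue:
  λ = -3: 3 blocks summing to 4 forces exactly one block of size 2 and the rest size 1 → block sizes [2, 1, 1]

Assembling the blocks gives a Jordan form
J =
  [-3,  1,  0,  0]
  [ 0, -3,  0,  0]
  [ 0,  0, -3,  0]
  [ 0,  0,  0, -3]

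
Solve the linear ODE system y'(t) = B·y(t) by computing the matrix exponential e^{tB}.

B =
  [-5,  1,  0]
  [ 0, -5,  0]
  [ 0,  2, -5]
e^{tB} =
  [exp(-5*t), t*exp(-5*t), 0]
  [0, exp(-5*t), 0]
  [0, 2*t*exp(-5*t), exp(-5*t)]

Strategy: write B = P · J · P⁻¹ where J is a Jordan canonical form, so e^{tB} = P · e^{tJ} · P⁻¹, and e^{tJ} can be computed block-by-block.

B has Jordan form
J =
  [-5,  1,  0]
  [ 0, -5,  0]
  [ 0,  0, -5]
(up to reordering of blocks).

Per-block formulas:
  For a 1×1 block at λ = -5: exp(t · [-5]) = [e^(-5t)].
  For a 2×2 Jordan block J_2(-5): exp(t · J_2(-5)) = e^(-5t)·(I + t·N), where N is the 2×2 nilpotent shift.

After assembling e^{tJ} and conjugating by P, we get:

e^{tB} =
  [exp(-5*t), t*exp(-5*t), 0]
  [0, exp(-5*t), 0]
  [0, 2*t*exp(-5*t), exp(-5*t)]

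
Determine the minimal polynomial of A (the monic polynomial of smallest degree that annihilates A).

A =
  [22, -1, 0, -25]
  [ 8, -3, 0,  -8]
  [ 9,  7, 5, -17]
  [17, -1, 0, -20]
x^3 + x^2 - 21*x - 45

The characteristic polynomial is χ_A(x) = (x - 5)^2*(x + 3)^2, so the eigenvalues are known. The minimal polynomial is
  m_A(x) = Π_λ (x − λ)^{k_λ}
where k_λ is the size of the *largest* Jordan block for λ (equivalently, the smallest k with (A − λI)^k v = 0 for every generalised eigenvector v of λ).

  λ = -3: largest Jordan block has size 2, contributing (x + 3)^2
  λ = 5: largest Jordan block has size 1, contributing (x − 5)

So m_A(x) = (x - 5)*(x + 3)^2 = x^3 + x^2 - 21*x - 45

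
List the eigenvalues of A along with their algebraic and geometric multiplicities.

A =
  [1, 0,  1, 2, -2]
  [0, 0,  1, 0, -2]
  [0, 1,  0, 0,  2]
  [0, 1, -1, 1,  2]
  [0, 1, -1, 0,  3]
λ = 1: alg = 5, geom = 3

Step 1 — factor the characteristic polynomial to read off the algebraic multiplicities:
  χ_A(x) = (x - 1)^5

Step 2 — compute geometric multiplicities via the rank-nullity identity g(λ) = n − rank(A − λI):
  rank(A − (1)·I) = 2, so dim ker(A − (1)·I) = n − 2 = 3

Summary:
  λ = 1: algebraic multiplicity = 5, geometric multiplicity = 3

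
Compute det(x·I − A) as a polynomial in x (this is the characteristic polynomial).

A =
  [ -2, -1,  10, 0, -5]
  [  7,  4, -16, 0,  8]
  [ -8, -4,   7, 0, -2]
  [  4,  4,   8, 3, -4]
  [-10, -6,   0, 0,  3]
x^5 - 15*x^4 + 90*x^3 - 270*x^2 + 405*x - 243

Expanding det(x·I − A) (e.g. by cofactor expansion or by noting that A is similar to its Jordan form J, which has the same characteristic polynomial as A) gives
  χ_A(x) = x^5 - 15*x^4 + 90*x^3 - 270*x^2 + 405*x - 243
which factors as (x - 3)^5. The eigenvalues (with algebraic multiplicities) are λ = 3 with multiplicity 5.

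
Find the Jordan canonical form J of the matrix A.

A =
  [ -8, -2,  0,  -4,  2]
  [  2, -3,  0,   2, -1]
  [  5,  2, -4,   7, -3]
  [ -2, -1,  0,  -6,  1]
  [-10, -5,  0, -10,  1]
J_2(-4) ⊕ J_2(-4) ⊕ J_1(-4)

The characteristic polynomial is
  det(x·I − A) = x^5 + 20*x^4 + 160*x^3 + 640*x^2 + 1280*x + 1024 = (x + 4)^5

Eigenvalues and multiplicities (the geometric multiplicity of λ is n − rank(A − λI), which equals the number of Jordan blocks for λ):
  λ = -4: algebraic multiplicity = 5, geometric multiplicity = 3

Determining the block sizes for each eigenvalue:
  λ = -4: with am = 5 and gm = 3, the partition is not yet determined (e.g. several partitions of 5 into 3 parts exist). Let N = A − (-4)·I. Computing rank(N^1) = 2, rank(N^2) = 0; the number of blocks of size ≥ j is rank(N^{j−1}) − rank(N^j), giving [3, 2]. So we have 2 block(s) of size 2, 1 block(s) of size 1 → block sizes [2, 2, 1]

Assembling the blocks gives a Jordan form
J =
  [-4,  1,  0,  0,  0]
  [ 0, -4,  0,  0,  0]
  [ 0,  0, -4,  1,  0]
  [ 0,  0,  0, -4,  0]
  [ 0,  0,  0,  0, -4]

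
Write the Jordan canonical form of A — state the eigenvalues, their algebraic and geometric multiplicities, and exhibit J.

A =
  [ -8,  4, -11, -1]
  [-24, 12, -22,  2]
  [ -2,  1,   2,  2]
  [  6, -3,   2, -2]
J_2(0) ⊕ J_2(2)

The characteristic polynomial is
  det(x·I − A) = x^4 - 4*x^3 + 4*x^2 = x^2*(x - 2)^2

Eigenvalues and multiplicities (the geometric multiplicity of λ is n − rank(A − λI), which equals the number of Jordan blocks for λ):
  λ = 0: algebraic multiplicity = 2, geometric multiplicity = 1
  λ = 2: algebraic multiplicity = 2, geometric multiplicity = 1

Determining the block sizes for each eigenvalue:
  λ = 0: one block (gm = 1), so the single block has size am = 2 → block sizes [2]
  λ = 2: one block (gm = 1), so the single block has size am = 2 → block sizes [2]

Assembling the blocks gives a Jordan form
J =
  [0, 1, 0, 0]
  [0, 0, 0, 0]
  [0, 0, 2, 1]
  [0, 0, 0, 2]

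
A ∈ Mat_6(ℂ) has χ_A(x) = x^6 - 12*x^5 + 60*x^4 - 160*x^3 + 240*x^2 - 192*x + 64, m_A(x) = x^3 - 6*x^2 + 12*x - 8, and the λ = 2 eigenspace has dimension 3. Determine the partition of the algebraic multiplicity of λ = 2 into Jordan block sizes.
Block sizes for λ = 2: [3, 2, 1]

Step 1 — from the characteristic polynomial, algebraic multiplicity of λ = 2 is 6. From dim ker(A − (2)·I) = 3, there are exactly 3 Jordan blocks for λ = 2.
Step 2 — from the minimal polynomial, the factor (x − 2)^3 tells us the largest block for λ = 2 has size 3.
Step 3 — with total size 6, 3 blocks, and largest block 3, the block sizes (in nonincreasing order) are [3, 2, 1].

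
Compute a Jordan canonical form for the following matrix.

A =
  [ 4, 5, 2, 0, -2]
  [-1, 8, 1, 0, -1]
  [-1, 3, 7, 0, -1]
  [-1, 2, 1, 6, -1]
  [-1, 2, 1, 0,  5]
J_3(6) ⊕ J_1(6) ⊕ J_1(6)

The characteristic polynomial is
  det(x·I − A) = x^5 - 30*x^4 + 360*x^3 - 2160*x^2 + 6480*x - 7776 = (x - 6)^5

Eigenvalues and multiplicities (the geometric multiplicity of λ is n − rank(A − λI), which equals the number of Jordan blocks for λ):
  λ = 6: algebraic multiplicity = 5, geometric multiplicity = 3

Determining the block sizes for each eigenvalue:
  λ = 6: with am = 5 and gm = 3, the partition is not yet determined (e.g. several partitions of 5 into 3 parts exist). Let N = A − (6)·I. Computing rank(N^1) = 2, rank(N^2) = 1, rank(N^3) = 0; the number of blocks of size ≥ j is rank(N^{j−1}) − rank(N^j), giving [3, 1, 1]. So we have 1 block(s) of size 3, 2 block(s) of size 1 → block sizes [3, 1, 1]

Assembling the blocks gives a Jordan form
J =
  [6, 1, 0, 0, 0]
  [0, 6, 1, 0, 0]
  [0, 0, 6, 0, 0]
  [0, 0, 0, 6, 0]
  [0, 0, 0, 0, 6]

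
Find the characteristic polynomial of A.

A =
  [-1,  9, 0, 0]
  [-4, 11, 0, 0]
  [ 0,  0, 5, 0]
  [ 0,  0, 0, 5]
x^4 - 20*x^3 + 150*x^2 - 500*x + 625

Expanding det(x·I − A) (e.g. by cofactor expansion or by noting that A is similar to its Jordan form J, which has the same characteristic polynomial as A) gives
  χ_A(x) = x^4 - 20*x^3 + 150*x^2 - 500*x + 625
which factors as (x - 5)^4. The eigenvalues (with algebraic multiplicities) are λ = 5 with multiplicity 4.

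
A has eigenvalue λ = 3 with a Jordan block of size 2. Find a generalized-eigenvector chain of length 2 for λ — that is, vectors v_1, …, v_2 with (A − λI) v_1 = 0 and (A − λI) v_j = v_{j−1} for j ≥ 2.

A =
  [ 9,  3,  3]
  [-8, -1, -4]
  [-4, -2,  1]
A Jordan chain for λ = 3 of length 2:
v_1 = (6, -8, -4)ᵀ
v_2 = (1, 0, 0)ᵀ

Let N = A − (3)·I. We want v_2 with N^2 v_2 = 0 but N^1 v_2 ≠ 0; then v_{j-1} := N · v_j for j = 2, …, 2.

Pick v_2 = (1, 0, 0)ᵀ.
Then v_1 = N · v_2 = (6, -8, -4)ᵀ.

Sanity check: (A − (3)·I) v_1 = (0, 0, 0)ᵀ = 0. ✓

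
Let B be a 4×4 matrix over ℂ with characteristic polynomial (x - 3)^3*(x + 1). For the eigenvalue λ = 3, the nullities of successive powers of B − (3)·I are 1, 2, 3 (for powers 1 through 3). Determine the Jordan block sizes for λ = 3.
Block sizes for λ = 3: [3]

From the dimensions of kernels of powers, the number of Jordan blocks of size at least j is d_j − d_{j−1} where d_j = dim ker(N^j) (with d_0 = 0). Computing the differences gives [1, 1, 1].
The number of blocks of size exactly k is (#blocks of size ≥ k) − (#blocks of size ≥ k + 1), so the partition is: 1 block(s) of size 3.
In nonincreasing order the block sizes are [3].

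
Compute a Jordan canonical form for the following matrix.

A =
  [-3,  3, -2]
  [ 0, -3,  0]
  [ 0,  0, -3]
J_2(-3) ⊕ J_1(-3)

The characteristic polynomial is
  det(x·I − A) = x^3 + 9*x^2 + 27*x + 27 = (x + 3)^3

Eigenvalues and multiplicities (the geometric multiplicity of λ is n − rank(A − λI), which equals the number of Jordan blocks for λ):
  λ = -3: algebraic multiplicity = 3, geometric multiplicity = 2

Determining the block sizes for each eigenvalue:
  λ = -3: 2 blocks summing to 3 forces exactly one block of size 2 and the rest size 1 → block sizes [2, 1]

Assembling the blocks gives a Jordan form
J =
  [-3,  1,  0]
  [ 0, -3,  0]
  [ 0,  0, -3]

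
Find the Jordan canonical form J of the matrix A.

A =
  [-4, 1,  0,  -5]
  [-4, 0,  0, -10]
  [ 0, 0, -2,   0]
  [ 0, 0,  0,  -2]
J_2(-2) ⊕ J_1(-2) ⊕ J_1(-2)

The characteristic polynomial is
  det(x·I − A) = x^4 + 8*x^3 + 24*x^2 + 32*x + 16 = (x + 2)^4

Eigenvalues and multiplicities (the geometric multiplicity of λ is n − rank(A − λI), which equals the number of Jordan blocks for λ):
  λ = -2: algebraic multiplicity = 4, geometric multiplicity = 3

Determining the block sizes for each eigenvalue:
  λ = -2: 3 blocks summing to 4 forces exactly one block of size 2 and the rest size 1 → block sizes [2, 1, 1]

Assembling the blocks gives a Jordan form
J =
  [-2,  1,  0,  0]
  [ 0, -2,  0,  0]
  [ 0,  0, -2,  0]
  [ 0,  0,  0, -2]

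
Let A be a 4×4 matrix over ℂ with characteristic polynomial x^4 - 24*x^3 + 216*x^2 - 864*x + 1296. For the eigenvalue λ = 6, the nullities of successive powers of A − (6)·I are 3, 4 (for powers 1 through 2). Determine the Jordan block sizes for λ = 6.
Block sizes for λ = 6: [2, 1, 1]

From the dimensions of kernels of powers, the number of Jordan blocks of size at least j is d_j − d_{j−1} where d_j = dim ker(N^j) (with d_0 = 0). Computing the differences gives [3, 1].
The number of blocks of size exactly k is (#blocks of size ≥ k) − (#blocks of size ≥ k + 1), so the partition is: 2 block(s) of size 1, 1 block(s) of size 2.
In nonincreasing order the block sizes are [2, 1, 1].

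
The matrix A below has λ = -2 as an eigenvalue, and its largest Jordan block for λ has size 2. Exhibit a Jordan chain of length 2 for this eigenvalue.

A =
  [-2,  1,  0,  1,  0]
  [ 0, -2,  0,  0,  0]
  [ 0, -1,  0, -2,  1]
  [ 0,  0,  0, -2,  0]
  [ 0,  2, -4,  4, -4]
A Jordan chain for λ = -2 of length 2:
v_1 = (1, 0, -1, 0, 2)ᵀ
v_2 = (0, 1, 0, 0, 0)ᵀ

Let N = A − (-2)·I. We want v_2 with N^2 v_2 = 0 but N^1 v_2 ≠ 0; then v_{j-1} := N · v_j for j = 2, …, 2.

Pick v_2 = (0, 1, 0, 0, 0)ᵀ.
Then v_1 = N · v_2 = (1, 0, -1, 0, 2)ᵀ.

Sanity check: (A − (-2)·I) v_1 = (0, 0, 0, 0, 0)ᵀ = 0. ✓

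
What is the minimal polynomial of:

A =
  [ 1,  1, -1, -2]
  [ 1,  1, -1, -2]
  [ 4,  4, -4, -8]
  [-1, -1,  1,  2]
x^2

The characteristic polynomial is χ_A(x) = x^4, so the eigenvalues are known. The minimal polynomial is
  m_A(x) = Π_λ (x − λ)^{k_λ}
where k_λ is the size of the *largest* Jordan block for λ (equivalently, the smallest k with (A − λI)^k v = 0 for every generalised eigenvector v of λ).

  λ = 0: largest Jordan block has size 2, contributing (x − 0)^2

So m_A(x) = x^2 = x^2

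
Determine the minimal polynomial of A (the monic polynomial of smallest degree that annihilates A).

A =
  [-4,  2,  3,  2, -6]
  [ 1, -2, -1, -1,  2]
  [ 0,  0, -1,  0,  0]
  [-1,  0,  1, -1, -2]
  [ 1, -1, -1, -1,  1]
x^2 + 3*x + 2

The characteristic polynomial is χ_A(x) = (x + 1)^3*(x + 2)^2, so the eigenvalues are known. The minimal polynomial is
  m_A(x) = Π_λ (x − λ)^{k_λ}
where k_λ is the size of the *largest* Jordan block for λ (equivalently, the smallest k with (A − λI)^k v = 0 for every generalised eigenvector v of λ).

  λ = -2: largest Jordan block has size 1, contributing (x + 2)
  λ = -1: largest Jordan block has size 1, contributing (x + 1)

So m_A(x) = (x + 1)*(x + 2) = x^2 + 3*x + 2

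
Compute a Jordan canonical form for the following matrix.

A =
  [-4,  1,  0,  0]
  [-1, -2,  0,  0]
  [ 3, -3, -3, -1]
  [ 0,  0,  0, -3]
J_2(-3) ⊕ J_2(-3)

The characteristic polynomial is
  det(x·I − A) = x^4 + 12*x^3 + 54*x^2 + 108*x + 81 = (x + 3)^4

Eigenvalues and multiplicities (the geometric multiplicity of λ is n − rank(A − λI), which equals the number of Jordan blocks for λ):
  λ = -3: algebraic multiplicity = 4, geometric multiplicity = 2

Determining the block sizes for each eigenvalue:
  λ = -3: with am = 4 and gm = 2, the partition is not yet determined (e.g. several partitions of 4 into 2 parts exist). Let N = A − (-3)·I. Computing rank(N^1) = 2, rank(N^2) = 0; the number of blocks of size ≥ j is rank(N^{j−1}) − rank(N^j), giving [2, 2]. So we have 2 block(s) of size 2 → block sizes [2, 2]

Assembling the blocks gives a Jordan form
J =
  [-3,  1,  0,  0]
  [ 0, -3,  0,  0]
  [ 0,  0, -3,  1]
  [ 0,  0,  0, -3]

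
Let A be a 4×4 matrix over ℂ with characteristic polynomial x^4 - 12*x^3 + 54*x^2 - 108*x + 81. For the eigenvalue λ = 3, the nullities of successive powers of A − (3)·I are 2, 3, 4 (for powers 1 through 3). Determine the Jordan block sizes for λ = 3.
Block sizes for λ = 3: [3, 1]

From the dimensions of kernels of powers, the number of Jordan blocks of size at least j is d_j − d_{j−1} where d_j = dim ker(N^j) (with d_0 = 0). Computing the differences gives [2, 1, 1].
The number of blocks of size exactly k is (#blocks of size ≥ k) − (#blocks of size ≥ k + 1), so the partition is: 1 block(s) of size 1, 1 block(s) of size 3.
In nonincreasing order the block sizes are [3, 1].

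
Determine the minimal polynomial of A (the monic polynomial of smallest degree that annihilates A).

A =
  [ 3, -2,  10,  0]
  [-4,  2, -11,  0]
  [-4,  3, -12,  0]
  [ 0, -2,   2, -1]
x^3 + 7*x^2 + 11*x + 5

The characteristic polynomial is χ_A(x) = (x + 1)^3*(x + 5), so the eigenvalues are known. The minimal polynomial is
  m_A(x) = Π_λ (x − λ)^{k_λ}
where k_λ is the size of the *largest* Jordan block for λ (equivalently, the smallest k with (A − λI)^k v = 0 for every generalised eigenvector v of λ).

  λ = -5: largest Jordan block has size 1, contributing (x + 5)
  λ = -1: largest Jordan block has size 2, contributing (x + 1)^2

So m_A(x) = (x + 1)^2*(x + 5) = x^3 + 7*x^2 + 11*x + 5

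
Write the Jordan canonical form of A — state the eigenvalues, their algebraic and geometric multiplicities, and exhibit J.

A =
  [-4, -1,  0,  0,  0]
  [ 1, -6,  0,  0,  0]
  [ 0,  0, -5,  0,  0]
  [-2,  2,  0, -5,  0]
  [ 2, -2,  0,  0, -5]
J_2(-5) ⊕ J_1(-5) ⊕ J_1(-5) ⊕ J_1(-5)

The characteristic polynomial is
  det(x·I − A) = x^5 + 25*x^4 + 250*x^3 + 1250*x^2 + 3125*x + 3125 = (x + 5)^5

Eigenvalues and multiplicities (the geometric multiplicity of λ is n − rank(A − λI), which equals the number of Jordan blocks for λ):
  λ = -5: algebraic multiplicity = 5, geometric multiplicity = 4

Determining the block sizes for each eigenvalue:
  λ = -5: 4 blocks summing to 5 forces exactly one block of size 2 and the rest size 1 → block sizes [2, 1, 1, 1]

Assembling the blocks gives a Jordan form
J =
  [-5,  1,  0,  0,  0]
  [ 0, -5,  0,  0,  0]
  [ 0,  0, -5,  0,  0]
  [ 0,  0,  0, -5,  0]
  [ 0,  0,  0,  0, -5]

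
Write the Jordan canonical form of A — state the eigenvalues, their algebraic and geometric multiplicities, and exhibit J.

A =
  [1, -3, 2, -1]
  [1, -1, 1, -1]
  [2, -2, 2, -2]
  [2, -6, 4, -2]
J_3(0) ⊕ J_1(0)

The characteristic polynomial is
  det(x·I − A) = x^4

Eigenvalues and multiplicities (the geometric multiplicity of λ is n − rank(A − λI), which equals the number of Jordan blocks for λ):
  λ = 0: algebraic multiplicity = 4, geometric multiplicity = 2

Determining the block sizes for each eigenvalue:
  λ = 0: with am = 4 and gm = 2, the partition is not yet determined (e.g. several partitions of 4 into 2 parts exist). Let N = A − (0)·I. Computing rank(N^1) = 2, rank(N^2) = 1, rank(N^3) = 0; the number of blocks of size ≥ j is rank(N^{j−1}) − rank(N^j), giving [2, 1, 1]. So we have 1 block(s) of size 3, 1 block(s) of size 1 → block sizes [3, 1]

Assembling the blocks gives a Jordan form
J =
  [0, 1, 0, 0]
  [0, 0, 1, 0]
  [0, 0, 0, 0]
  [0, 0, 0, 0]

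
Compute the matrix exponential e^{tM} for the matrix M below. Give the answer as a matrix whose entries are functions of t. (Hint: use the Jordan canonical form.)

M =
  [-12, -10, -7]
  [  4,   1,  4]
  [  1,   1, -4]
e^{tM} =
  [t^2*exp(-5*t) - 7*t*exp(-5*t) + exp(-5*t), 3*t^2*exp(-5*t)/2 - 10*t*exp(-5*t), t^2*exp(-5*t) - 7*t*exp(-5*t)]
  [4*t*exp(-5*t), 6*t*exp(-5*t) + exp(-5*t), 4*t*exp(-5*t)]
  [-t^2*exp(-5*t) + t*exp(-5*t), -3*t^2*exp(-5*t)/2 + t*exp(-5*t), -t^2*exp(-5*t) + t*exp(-5*t) + exp(-5*t)]

Strategy: write M = P · J · P⁻¹ where J is a Jordan canonical form, so e^{tM} = P · e^{tJ} · P⁻¹, and e^{tJ} can be computed block-by-block.

M has Jordan form
J =
  [-5,  1,  0]
  [ 0, -5,  1]
  [ 0,  0, -5]
(up to reordering of blocks).

Per-block formulas:
  For a 3×3 Jordan block J_3(-5): exp(t · J_3(-5)) = e^(-5t)·(I + t·N + (t^2/2)·N^2), where N is the 3×3 nilpotent shift.

After assembling e^{tJ} and conjugating by P, we get:

e^{tM} =
  [t^2*exp(-5*t) - 7*t*exp(-5*t) + exp(-5*t), 3*t^2*exp(-5*t)/2 - 10*t*exp(-5*t), t^2*exp(-5*t) - 7*t*exp(-5*t)]
  [4*t*exp(-5*t), 6*t*exp(-5*t) + exp(-5*t), 4*t*exp(-5*t)]
  [-t^2*exp(-5*t) + t*exp(-5*t), -3*t^2*exp(-5*t)/2 + t*exp(-5*t), -t^2*exp(-5*t) + t*exp(-5*t) + exp(-5*t)]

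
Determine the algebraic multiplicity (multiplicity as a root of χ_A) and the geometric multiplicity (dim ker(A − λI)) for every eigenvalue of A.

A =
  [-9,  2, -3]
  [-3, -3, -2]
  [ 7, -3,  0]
λ = -4: alg = 3, geom = 1

Step 1 — factor the characteristic polynomial to read off the algebraic multiplicities:
  χ_A(x) = (x + 4)^3

Step 2 — compute geometric multiplicities via the rank-nullity identity g(λ) = n − rank(A − λI):
  rank(A − (-4)·I) = 2, so dim ker(A − (-4)·I) = n − 2 = 1

Summary:
  λ = -4: algebraic multiplicity = 3, geometric multiplicity = 1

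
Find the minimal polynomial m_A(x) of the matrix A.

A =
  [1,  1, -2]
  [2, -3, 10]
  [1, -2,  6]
x^3 - 4*x^2 + 5*x - 2

The characteristic polynomial is χ_A(x) = (x - 2)*(x - 1)^2, so the eigenvalues are known. The minimal polynomial is
  m_A(x) = Π_λ (x − λ)^{k_λ}
where k_λ is the size of the *largest* Jordan block for λ (equivalently, the smallest k with (A − λI)^k v = 0 for every generalised eigenvector v of λ).

  λ = 1: largest Jordan block has size 2, contributing (x − 1)^2
  λ = 2: largest Jordan block has size 1, contributing (x − 2)

So m_A(x) = (x - 2)*(x - 1)^2 = x^3 - 4*x^2 + 5*x - 2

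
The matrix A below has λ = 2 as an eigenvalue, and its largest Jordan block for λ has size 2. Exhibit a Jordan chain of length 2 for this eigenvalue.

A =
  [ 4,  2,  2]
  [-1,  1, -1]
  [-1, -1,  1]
A Jordan chain for λ = 2 of length 2:
v_1 = (2, -1, -1)ᵀ
v_2 = (1, 0, 0)ᵀ

Let N = A − (2)·I. We want v_2 with N^2 v_2 = 0 but N^1 v_2 ≠ 0; then v_{j-1} := N · v_j for j = 2, …, 2.

Pick v_2 = (1, 0, 0)ᵀ.
Then v_1 = N · v_2 = (2, -1, -1)ᵀ.

Sanity check: (A − (2)·I) v_1 = (0, 0, 0)ᵀ = 0. ✓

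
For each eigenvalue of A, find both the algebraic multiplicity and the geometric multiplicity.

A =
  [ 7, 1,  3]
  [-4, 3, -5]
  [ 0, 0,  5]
λ = 5: alg = 3, geom = 1

Step 1 — factor the characteristic polynomial to read off the algebraic multiplicities:
  χ_A(x) = (x - 5)^3

Step 2 — compute geometric multiplicities via the rank-nullity identity g(λ) = n − rank(A − λI):
  rank(A − (5)·I) = 2, so dim ker(A − (5)·I) = n − 2 = 1

Summary:
  λ = 5: algebraic multiplicity = 3, geometric multiplicity = 1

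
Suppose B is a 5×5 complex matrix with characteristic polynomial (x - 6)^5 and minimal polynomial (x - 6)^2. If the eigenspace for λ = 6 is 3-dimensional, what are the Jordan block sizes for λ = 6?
Block sizes for λ = 6: [2, 2, 1]

Step 1 — from the characteristic polynomial, algebraic multiplicity of λ = 6 is 5. From dim ker(B − (6)·I) = 3, there are exactly 3 Jordan blocks for λ = 6.
Step 2 — from the minimal polynomial, the factor (x − 6)^2 tells us the largest block for λ = 6 has size 2.
Step 3 — with total size 5, 3 blocks, and largest block 2, the block sizes (in nonincreasing order) are [2, 2, 1].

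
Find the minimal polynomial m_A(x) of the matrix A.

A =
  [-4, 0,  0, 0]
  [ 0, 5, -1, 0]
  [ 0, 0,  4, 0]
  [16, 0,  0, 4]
x^3 - 5*x^2 - 16*x + 80

The characteristic polynomial is χ_A(x) = (x - 5)*(x - 4)^2*(x + 4), so the eigenvalues are known. The minimal polynomial is
  m_A(x) = Π_λ (x − λ)^{k_λ}
where k_λ is the size of the *largest* Jordan block for λ (equivalently, the smallest k with (A − λI)^k v = 0 for every generalised eigenvector v of λ).

  λ = -4: largest Jordan block has size 1, contributing (x + 4)
  λ = 4: largest Jordan block has size 1, contributing (x − 4)
  λ = 5: largest Jordan block has size 1, contributing (x − 5)

So m_A(x) = (x - 5)*(x - 4)*(x + 4) = x^3 - 5*x^2 - 16*x + 80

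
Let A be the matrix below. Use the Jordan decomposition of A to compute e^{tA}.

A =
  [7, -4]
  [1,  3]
e^{tA} =
  [2*t*exp(5*t) + exp(5*t), -4*t*exp(5*t)]
  [t*exp(5*t), -2*t*exp(5*t) + exp(5*t)]

Strategy: write A = P · J · P⁻¹ where J is a Jordan canonical form, so e^{tA} = P · e^{tJ} · P⁻¹, and e^{tJ} can be computed block-by-block.

A has Jordan form
J =
  [5, 1]
  [0, 5]
(up to reordering of blocks).

Per-block formulas:
  For a 2×2 Jordan block J_2(5): exp(t · J_2(5)) = e^(5t)·(I + t·N), where N is the 2×2 nilpotent shift.

After assembling e^{tJ} and conjugating by P, we get:

e^{tA} =
  [2*t*exp(5*t) + exp(5*t), -4*t*exp(5*t)]
  [t*exp(5*t), -2*t*exp(5*t) + exp(5*t)]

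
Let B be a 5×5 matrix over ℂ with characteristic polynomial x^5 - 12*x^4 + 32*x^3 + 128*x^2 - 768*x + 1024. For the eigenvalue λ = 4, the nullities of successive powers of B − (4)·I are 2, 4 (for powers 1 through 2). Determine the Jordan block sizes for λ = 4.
Block sizes for λ = 4: [2, 2]

From the dimensions of kernels of powers, the number of Jordan blocks of size at least j is d_j − d_{j−1} where d_j = dim ker(N^j) (with d_0 = 0). Computing the differences gives [2, 2].
The number of blocks of size exactly k is (#blocks of size ≥ k) − (#blocks of size ≥ k + 1), so the partition is: 2 block(s) of size 2.
In nonincreasing order the block sizes are [2, 2].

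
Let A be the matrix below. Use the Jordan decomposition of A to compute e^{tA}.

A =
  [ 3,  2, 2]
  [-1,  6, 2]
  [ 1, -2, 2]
e^{tA} =
  [exp(3*t), 2*exp(4*t) - 2*exp(3*t), 2*exp(4*t) - 2*exp(3*t)]
  [-exp(4*t) + exp(3*t), 3*exp(4*t) - 2*exp(3*t), 2*exp(4*t) - 2*exp(3*t)]
  [exp(4*t) - exp(3*t), -2*exp(4*t) + 2*exp(3*t), -exp(4*t) + 2*exp(3*t)]

Strategy: write A = P · J · P⁻¹ where J is a Jordan canonical form, so e^{tA} = P · e^{tJ} · P⁻¹, and e^{tJ} can be computed block-by-block.

A has Jordan form
J =
  [3, 0, 0]
  [0, 4, 0]
  [0, 0, 4]
(up to reordering of blocks).

Per-block formulas:
  For a 1×1 block at λ = 4: exp(t · [4]) = [e^(4t)].
  For a 1×1 block at λ = 3: exp(t · [3]) = [e^(3t)].

After assembling e^{tJ} and conjugating by P, we get:

e^{tA} =
  [exp(3*t), 2*exp(4*t) - 2*exp(3*t), 2*exp(4*t) - 2*exp(3*t)]
  [-exp(4*t) + exp(3*t), 3*exp(4*t) - 2*exp(3*t), 2*exp(4*t) - 2*exp(3*t)]
  [exp(4*t) - exp(3*t), -2*exp(4*t) + 2*exp(3*t), -exp(4*t) + 2*exp(3*t)]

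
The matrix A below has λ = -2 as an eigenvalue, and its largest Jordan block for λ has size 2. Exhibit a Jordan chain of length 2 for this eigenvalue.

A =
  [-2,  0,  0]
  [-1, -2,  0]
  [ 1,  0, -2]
A Jordan chain for λ = -2 of length 2:
v_1 = (0, -1, 1)ᵀ
v_2 = (1, 0, 0)ᵀ

Let N = A − (-2)·I. We want v_2 with N^2 v_2 = 0 but N^1 v_2 ≠ 0; then v_{j-1} := N · v_j for j = 2, …, 2.

Pick v_2 = (1, 0, 0)ᵀ.
Then v_1 = N · v_2 = (0, -1, 1)ᵀ.

Sanity check: (A − (-2)·I) v_1 = (0, 0, 0)ᵀ = 0. ✓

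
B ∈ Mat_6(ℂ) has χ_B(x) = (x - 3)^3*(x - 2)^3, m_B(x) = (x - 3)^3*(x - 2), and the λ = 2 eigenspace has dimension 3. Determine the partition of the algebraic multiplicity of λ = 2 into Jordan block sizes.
Block sizes for λ = 2: [1, 1, 1]

Step 1 — from the characteristic polynomial, algebraic multiplicity of λ = 2 is 3. From dim ker(B − (2)·I) = 3, there are exactly 3 Jordan blocks for λ = 2.
Step 2 — from the minimal polynomial, the factor (x − 2) tells us the largest block for λ = 2 has size 1.
Step 3 — with total size 3, 3 blocks, and largest block 1, the block sizes (in nonincreasing order) are [1, 1, 1].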